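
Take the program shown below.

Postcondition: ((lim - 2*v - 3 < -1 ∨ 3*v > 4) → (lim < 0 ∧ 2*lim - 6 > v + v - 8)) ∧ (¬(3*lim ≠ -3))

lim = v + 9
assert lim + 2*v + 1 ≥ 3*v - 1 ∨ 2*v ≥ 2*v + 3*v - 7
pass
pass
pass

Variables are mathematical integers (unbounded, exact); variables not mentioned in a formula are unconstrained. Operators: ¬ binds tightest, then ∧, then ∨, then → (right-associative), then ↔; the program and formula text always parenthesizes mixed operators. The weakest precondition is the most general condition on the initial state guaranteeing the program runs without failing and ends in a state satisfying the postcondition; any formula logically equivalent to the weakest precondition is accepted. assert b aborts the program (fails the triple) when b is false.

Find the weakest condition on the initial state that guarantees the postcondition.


Working backward. After the program, the postcondition ((lim - 2*v - 3 < -1 ∨ 3*v > 4) → (lim < 0 ∧ 2*lim - 6 > v + v - 8)) ∧ (¬(3*lim ≠ -3)) must hold; in canonical form it is ((lim < 2*v + 2 ∨ 3*v > 4) → (lim < 0 ∧ 2*lim > 2*v - 2)) ∧ (¬(3*lim ≠ -3)).
Before skip: ((lim < 2*v + 2 ∨ 3*v > 4) → (lim < 0 ∧ 2*lim > 2*v - 2)) ∧ (¬(3*lim ≠ -3))
Before skip: ((lim < 2*v + 2 ∨ 3*v > 4) → (lim < 0 ∧ 2*lim > 2*v - 2)) ∧ (¬(3*lim ≠ -3))
Before skip: ((lim < 2*v + 2 ∨ 3*v > 4) → (lim < 0 ∧ 2*lim > 2*v - 2)) ∧ (¬(3*lim ≠ -3))
Before assert lim + 2*v + 1 ≥ 3*v - 1 ∨ 2*v ≥ 2*v + 3*v - 7: (lim ≥ v - 2 ∨ 3*v ≤ 7) ∧ ((lim < 2*v + 2 ∨ 3*v > 4) → (lim < 0 ∧ 2*lim > 2*v - 2)) ∧ (¬(3*lim ≠ -3))
Before lim := v + 9: ((v > 7 ∨ 3*v > 4) → v < -9) ∧ (¬(3*v ≠ -30))
Answer: WP = ((v > 7 ∨ 3*v > 4) → v < -9) ∧ (¬(3*v ≠ -30))


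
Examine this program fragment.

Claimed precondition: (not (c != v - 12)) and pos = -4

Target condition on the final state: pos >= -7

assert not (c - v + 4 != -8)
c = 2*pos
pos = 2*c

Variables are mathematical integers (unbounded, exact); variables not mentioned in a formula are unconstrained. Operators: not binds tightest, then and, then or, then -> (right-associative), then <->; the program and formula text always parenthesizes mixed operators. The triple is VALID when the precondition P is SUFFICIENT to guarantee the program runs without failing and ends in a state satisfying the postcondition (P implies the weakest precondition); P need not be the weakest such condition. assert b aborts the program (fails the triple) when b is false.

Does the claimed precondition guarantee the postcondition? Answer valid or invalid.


Working backward. After the program, pos >= -7 must hold.
Before pos := 2*c: 2*c >= -7
Before c := 2*pos: 4*pos >= -7
Before assert not (c - v + 4 != -8): (not (c != v - 12)) and 4*pos >= -7
The weakest precondition is (not (c != v - 12)) and 4*pos >= -7.
Check whether (not (c != v - 12)) and pos = -4 implies it.
Countermodel: at the initial state c = 0, pos = -4, v = 12, the precondition holds but the weakest precondition fails.
Answer: invalid


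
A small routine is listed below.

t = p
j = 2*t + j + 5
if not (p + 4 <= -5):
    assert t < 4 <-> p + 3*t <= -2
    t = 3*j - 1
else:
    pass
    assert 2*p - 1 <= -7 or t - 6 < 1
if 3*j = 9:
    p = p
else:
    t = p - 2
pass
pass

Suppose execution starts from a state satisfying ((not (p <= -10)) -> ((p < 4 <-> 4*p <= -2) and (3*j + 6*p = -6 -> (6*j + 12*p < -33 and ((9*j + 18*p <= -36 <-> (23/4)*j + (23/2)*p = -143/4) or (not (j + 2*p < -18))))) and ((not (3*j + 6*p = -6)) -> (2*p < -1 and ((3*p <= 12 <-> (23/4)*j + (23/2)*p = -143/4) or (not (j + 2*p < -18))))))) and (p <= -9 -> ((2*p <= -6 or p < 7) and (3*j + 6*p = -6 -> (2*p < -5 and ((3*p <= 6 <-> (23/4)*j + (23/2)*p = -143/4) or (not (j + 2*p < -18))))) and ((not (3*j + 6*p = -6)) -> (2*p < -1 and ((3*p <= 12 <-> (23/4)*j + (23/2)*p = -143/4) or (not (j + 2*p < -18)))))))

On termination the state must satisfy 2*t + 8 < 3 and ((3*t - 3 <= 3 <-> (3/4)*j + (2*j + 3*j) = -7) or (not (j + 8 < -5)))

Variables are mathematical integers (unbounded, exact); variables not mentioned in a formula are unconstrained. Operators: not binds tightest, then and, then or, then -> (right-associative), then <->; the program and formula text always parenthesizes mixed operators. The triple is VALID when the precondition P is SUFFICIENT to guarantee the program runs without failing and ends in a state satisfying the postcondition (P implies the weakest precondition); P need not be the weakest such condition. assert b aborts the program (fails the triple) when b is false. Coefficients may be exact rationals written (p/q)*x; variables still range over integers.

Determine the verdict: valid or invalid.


Working backward. After the program, the postcondition 2*t + 8 < 3 and ((3*t - 3 <= 3 <-> (3/4)*j + (2*j + 3*j) = -7) or (not (j + 8 < -5))) must hold; in canonical form it is 2*t < -5 and ((3*t <= 6 <-> (23/4)*j = -7) or (not (j < -13))).
Before skip: 2*t < -5 and ((3*t <= 6 <-> (23/4)*j = -7) or (not (j < -13)))
Before skip: 2*t < -5 and ((3*t <= 6 <-> (23/4)*j = -7) or (not (j < -13)))
Then branch requires 2*t < -5 and ((3*t <= 6 <-> (23/4)*j = -7) or (not (j < -13))); else branch requires 2*p < -1 and ((3*p <= 12 <-> (23/4)*j = -7) or (not (j < -13))).
Before the if: (3*j = 9 -> (2*t < -5 and ((3*t <= 6 <-> (23/4)*j = -7) or (not (j < -13))))) and ((not (3*j = 9)) -> (2*p < -1 and ((3*p <= 12 <-> (23/4)*j = -7) or (not (j < -13)))))
Then branch requires (t < 4 <-> p + 3*t <= -2) and (3*j = 9 -> (6*j < -3 and ((9*j <= 9 <-> (23/4)*j = -7) or (not (j < -13))))) and ((not (3*j = 9)) -> (2*p < -1 and ((3*p <= 12 <-> (23/4)*j = -7) or (not (j < -13))))); else branch requires (2*p <= -6 or t < 7) and (3*j = 9 -> (2*t < -5 and ((3*t <= 6 <-> (23/4)*j = -7) or (not (j < -13))))) and ((not (3*j = 9)) -> (2*p < -1 and ((3*p <= 12 <-> (23/4)*j = -7) or (not (j < -13))))).
Before the if: ((not (p <= -9)) -> ((t < 4 <-> p + 3*t <= -2) and (3*j = 9 -> (6*j < -3 and ((9*j <= 9 <-> (23/4)*j = -7) or (not (j < -13))))) and ((not (3*j = 9)) -> (2*p < -1 and ((3*p <= 12 <-> (23/4)*j = -7) or (not (j < -13))))))) and (p <= -9 -> ((2*p <= -6 or t < 7) and (3*j = 9 -> (2*t < -5 and ((3*t <= 6 <-> (23/4)*j = -7) or (not (j < -13))))) and ((not (3*j = 9)) -> (2*p < -1 and ((3*p <= 12 <-> (23/4)*j = -7) or (not (j < -13)))))))
Before j := 2*t + j + 5: ((not (p <= -9)) -> ((t < 4 <-> p + 3*t <= -2) and (3*j + 6*t = -6 -> (6*j + 12*t < -33 and ((9*j + 18*t <= -36 <-> (23/4)*j + (23/2)*t = -143/4) or (not (j + 2*t < -18))))) and ((not (3*j + 6*t = -6)) -> (2*p < -1 and ((3*p <= 12 <-> (23/4)*j + (23/2)*t = -143/4) or (not (j + 2*t < -18))))))) and (p <= -9 -> ((2*p <= -6 or t < 7) and (3*j + 6*t = -6 -> (2*t < -5 and ((3*t <= 6 <-> (23/4)*j + (23/2)*t = -143/4) or (not (j + 2*t < -18))))) and ((not (3*j + 6*t = -6)) -> (2*p < -1 and ((3*p <= 12 <-> (23/4)*j + (23/2)*t = -143/4) or (not (j + 2*t < -18)))))))
Before t := p: ((not (p <= -9)) -> ((p < 4 <-> 4*p <= -2) and (3*j + 6*p = -6 -> (6*j + 12*p < -33 and ((9*j + 18*p <= -36 <-> (23/4)*j + (23/2)*p = -143/4) or (not (j + 2*p < -18))))) and ((not (3*j + 6*p = -6)) -> (2*p < -1 and ((3*p <= 12 <-> (23/4)*j + (23/2)*p = -143/4) or (not (j + 2*p < -18))))))) and (p <= -9 -> ((2*p <= -6 or p < 7) and (3*j + 6*p = -6 -> (2*p < -5 and ((3*p <= 6 <-> (23/4)*j + (23/2)*p = -143/4) or (not (j + 2*p < -18))))) and ((not (3*j + 6*p = -6)) -> (2*p < -1 and ((3*p <= 12 <-> (23/4)*j + (23/2)*p = -143/4) or (not (j + 2*p < -18)))))))
The weakest precondition is ((not (p <= -9)) -> ((p < 4 <-> 4*p <= -2) and (3*j + 6*p = -6 -> (6*j + 12*p < -33 and ((9*j + 18*p <= -36 <-> (23/4)*j + (23/2)*p = -143/4) or (not (j + 2*p < -18))))) and ((not (3*j + 6*p = -6)) -> (2*p < -1 and ((3*p <= 12 <-> (23/4)*j + (23/2)*p = -143/4) or (not (j + 2*p < -18))))))) and (p <= -9 -> ((2*p <= -6 or p < 7) and (3*j + 6*p = -6 -> (2*p < -5 and ((3*p <= 6 <-> (23/4)*j + (23/2)*p = -143/4) or (not (j + 2*p < -18))))) and ((not (3*j + 6*p = -6)) -> (2*p < -1 and ((3*p <= 12 <-> (23/4)*j + (23/2)*p = -143/4) or (not (j + 2*p < -18))))))).
Check whether ((not (p <= -10)) -> ((p < 4 <-> 4*p <= -2) and (3*j + 6*p = -6 -> (6*j + 12*p < -33 and ((9*j + 18*p <= -36 <-> (23/4)*j + (23/2)*p = -143/4) or (not (j + 2*p < -18))))) and ((not (3*j + 6*p = -6)) -> (2*p < -1 and ((3*p <= 12 <-> (23/4)*j + (23/2)*p = -143/4) or (not (j + 2*p < -18))))))) and (p <= -9 -> ((2*p <= -6 or p < 7) and (3*j + 6*p = -6 -> (2*p < -5 and ((3*p <= 6 <-> (23/4)*j + (23/2)*p = -143/4) or (not (j + 2*p < -18))))) and ((not (3*j + 6*p = -6)) -> (2*p < -1 and ((3*p <= 12 <-> (23/4)*j + (23/2)*p = -143/4) or (not (j + 2*p < -18))))))) implies it.
Every state satisfying the precondition satisfies the weakest precondition: the implication holds.
Answer: valid


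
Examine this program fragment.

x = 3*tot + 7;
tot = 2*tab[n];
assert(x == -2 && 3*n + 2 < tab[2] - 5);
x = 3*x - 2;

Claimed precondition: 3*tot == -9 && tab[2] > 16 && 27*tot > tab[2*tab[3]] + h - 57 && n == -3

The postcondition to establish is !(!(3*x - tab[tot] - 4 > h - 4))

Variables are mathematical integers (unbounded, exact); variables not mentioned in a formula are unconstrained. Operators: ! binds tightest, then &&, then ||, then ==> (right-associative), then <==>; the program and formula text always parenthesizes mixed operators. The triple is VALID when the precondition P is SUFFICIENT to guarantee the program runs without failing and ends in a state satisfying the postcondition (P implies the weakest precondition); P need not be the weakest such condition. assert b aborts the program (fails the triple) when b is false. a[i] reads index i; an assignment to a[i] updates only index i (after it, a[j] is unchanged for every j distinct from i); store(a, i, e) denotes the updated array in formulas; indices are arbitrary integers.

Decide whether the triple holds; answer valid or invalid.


Working backward. After the program, the postcondition !(!(3*x - tab[tot] - 4 > h - 4)) must hold; in canonical form it is 3*x > tab[tot] + h.
Before x := 3*x - 2: 9*x > tab[tot] + h + 6
Before assert x == -2 && 3*n + 2 < tab[2] - 5: x == -2 && 3*n < tab[2] - 7 && 9*x > tab[tot] + h + 6
Before tot := 2*tab[n]: x == -2 && 3*n < tab[2] - 7 && 9*x > tab[2*tab[n]] + h + 6
Before x := 3*tot + 7: 3*tot == -9 && 3*n < tab[2] - 7 && 27*tot > tab[2*tab[n]] + h - 57
The weakest precondition is 3*tot == -9 && 3*n < tab[2] - 7 && 27*tot > tab[2*tab[n]] + h - 57.
Check whether 3*tot == -9 && tab[2] > 16 && 27*tot > tab[2*tab[3]] + h - 57 && n == -3 implies it.
Countermodel: at the initial state h = 0, n = -3, tab = {[-3] = 7040, [2] = 17, [3] = 15215, [14080] = 15521, [30430] = -25, elsewhere 15521}, tot = -3, the precondition holds but the weakest precondition fails.
Answer: invalid


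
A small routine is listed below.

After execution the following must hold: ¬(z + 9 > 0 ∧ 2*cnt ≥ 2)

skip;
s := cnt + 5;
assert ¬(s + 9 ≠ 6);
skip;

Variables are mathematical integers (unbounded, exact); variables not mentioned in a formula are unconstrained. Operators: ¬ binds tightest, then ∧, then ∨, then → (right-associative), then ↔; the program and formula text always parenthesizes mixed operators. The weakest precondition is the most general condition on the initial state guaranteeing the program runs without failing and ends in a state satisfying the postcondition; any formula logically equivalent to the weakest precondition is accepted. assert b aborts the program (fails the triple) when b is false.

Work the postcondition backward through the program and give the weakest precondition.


Working backward. After the program, the postcondition ¬(z + 9 > 0 ∧ 2*cnt ≥ 2) must hold; in canonical form it is ¬(z > -9 ∧ 2*cnt ≥ 2).
Before skip: ¬(z > -9 ∧ 2*cnt ≥ 2)
Before assert ¬(s + 9 ≠ 6): (¬(s ≠ -3)) ∧ (¬(z > -9 ∧ 2*cnt ≥ 2))
Before s := cnt + 5: (¬(cnt ≠ -8)) ∧ (¬(z > -9 ∧ 2*cnt ≥ 2))
Before skip: (¬(cnt ≠ -8)) ∧ (¬(z > -9 ∧ 2*cnt ≥ 2))
Answer: WP = (¬(cnt ≠ -8)) ∧ (¬(z > -9 ∧ 2*cnt ≥ 2))


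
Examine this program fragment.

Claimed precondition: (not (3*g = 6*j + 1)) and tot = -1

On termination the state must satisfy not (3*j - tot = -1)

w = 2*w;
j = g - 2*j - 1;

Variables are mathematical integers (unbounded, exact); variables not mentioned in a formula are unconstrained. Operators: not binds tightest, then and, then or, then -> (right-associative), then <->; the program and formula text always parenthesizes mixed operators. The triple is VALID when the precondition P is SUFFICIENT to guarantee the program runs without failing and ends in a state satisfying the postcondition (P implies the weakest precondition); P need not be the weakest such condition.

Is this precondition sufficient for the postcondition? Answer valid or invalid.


Working backward. After the program, the postcondition not (3*j - tot = -1) must hold; in canonical form it is not (3*j = tot - 1).
Before j := g - 2*j - 1: not (3*g = 6*j + tot + 2)
Before w := 2*w: not (3*g = 6*j + tot + 2)
The weakest precondition is not (3*g = 6*j + tot + 2).
Check whether (not (3*g = 6*j + 1)) and tot = -1 implies it.
Every state satisfying the precondition satisfies the weakest precondition: the implication holds.
Answer: valid


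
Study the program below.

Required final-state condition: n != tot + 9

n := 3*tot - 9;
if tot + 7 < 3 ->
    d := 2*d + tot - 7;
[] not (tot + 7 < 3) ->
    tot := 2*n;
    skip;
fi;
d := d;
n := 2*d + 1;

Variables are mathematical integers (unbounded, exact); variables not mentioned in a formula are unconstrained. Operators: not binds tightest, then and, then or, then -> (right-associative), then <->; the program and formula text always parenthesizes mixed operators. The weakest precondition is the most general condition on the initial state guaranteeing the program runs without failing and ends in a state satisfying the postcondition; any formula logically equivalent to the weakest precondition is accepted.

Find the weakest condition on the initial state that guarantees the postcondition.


Working backward. After the program, n != tot + 9 must hold.
Before n := 2*d + 1: 2*d != tot + 8
Before d := d: 2*d != tot + 8
Then branch requires 4*d + tot != 22; else branch requires 2*d != 2*n + 8.
Before the if: (tot < -4 -> 4*d + tot != 22) and ((not (tot < -4)) -> 2*d != 2*n + 8)
Before n := 3*tot - 9: (tot < -4 -> 4*d + tot != 22) and ((not (tot < -4)) -> 2*d != 6*tot - 10)
Answer: WP = (tot < -4 -> 4*d + tot != 22) and ((not (tot < -4)) -> 2*d != 6*tot - 10)


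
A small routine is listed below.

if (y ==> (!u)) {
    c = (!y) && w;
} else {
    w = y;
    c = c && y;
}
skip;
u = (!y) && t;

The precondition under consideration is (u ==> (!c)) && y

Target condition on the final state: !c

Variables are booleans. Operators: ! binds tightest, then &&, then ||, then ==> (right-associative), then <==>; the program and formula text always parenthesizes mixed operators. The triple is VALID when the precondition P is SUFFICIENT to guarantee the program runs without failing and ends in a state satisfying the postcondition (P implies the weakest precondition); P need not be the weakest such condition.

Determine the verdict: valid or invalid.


Working backward. After the program, !c must hold.
Before u := (!y) && t: !c
Before skip: !c
Then branch requires !((!y) && w); else branch requires !(c && y).
Before the if: ((y ==> (!u)) ==> (!((!y) && w))) && ((!(y ==> (!u))) ==> (!(c && y)))
The weakest precondition is ((y ==> (!u)) ==> (!((!y) && w))) && ((!(y ==> (!u))) ==> (!(c && y))).
Check whether (u ==> (!c)) && y implies it.
Every state satisfying the precondition satisfies the weakest precondition: the implication holds.
Answer: valid


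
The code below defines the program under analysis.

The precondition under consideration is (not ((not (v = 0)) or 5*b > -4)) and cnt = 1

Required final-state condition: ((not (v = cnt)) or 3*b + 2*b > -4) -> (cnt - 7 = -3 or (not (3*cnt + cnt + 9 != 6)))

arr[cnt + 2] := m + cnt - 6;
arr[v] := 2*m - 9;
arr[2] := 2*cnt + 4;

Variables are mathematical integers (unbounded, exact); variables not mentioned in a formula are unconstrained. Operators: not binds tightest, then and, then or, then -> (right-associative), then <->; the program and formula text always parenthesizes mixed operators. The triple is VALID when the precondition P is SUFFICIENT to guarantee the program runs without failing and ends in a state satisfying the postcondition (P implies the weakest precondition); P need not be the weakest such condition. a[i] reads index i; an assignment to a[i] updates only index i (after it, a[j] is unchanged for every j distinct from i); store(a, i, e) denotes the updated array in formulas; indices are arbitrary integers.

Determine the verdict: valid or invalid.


Working backward. After the program, the postcondition ((not (v = cnt)) or 3*b + 2*b > -4) -> (cnt - 7 = -3 or (not (3*cnt + cnt + 9 != 6))) must hold; in canonical form it is ((not (v = cnt)) or 5*b > -4) -> (cnt = 4 or (not (4*cnt != -3))).
Before arr[2] := 2*cnt + 4: ((not (v = cnt)) or 5*b > -4) -> (cnt = 4 or (not (4*cnt != -3)))
Before arr[v] := 2*m - 9: ((not (v = cnt)) or 5*b > -4) -> (cnt = 4 or (not (4*cnt != -3)))
Before arr[cnt + 2] := m + cnt - 6: ((not (v = cnt)) or 5*b > -4) -> (cnt = 4 or (not (4*cnt != -3)))
The weakest precondition is ((not (v = cnt)) or 5*b > -4) -> (cnt = 4 or (not (4*cnt != -3))).
Check whether (not ((not (v = 0)) or 5*b > -4)) and cnt = 1 implies it.
Countermodel: at the initial state b = -1, cnt = 1, v = 0, the precondition holds but the weakest precondition fails.
Answer: invalid


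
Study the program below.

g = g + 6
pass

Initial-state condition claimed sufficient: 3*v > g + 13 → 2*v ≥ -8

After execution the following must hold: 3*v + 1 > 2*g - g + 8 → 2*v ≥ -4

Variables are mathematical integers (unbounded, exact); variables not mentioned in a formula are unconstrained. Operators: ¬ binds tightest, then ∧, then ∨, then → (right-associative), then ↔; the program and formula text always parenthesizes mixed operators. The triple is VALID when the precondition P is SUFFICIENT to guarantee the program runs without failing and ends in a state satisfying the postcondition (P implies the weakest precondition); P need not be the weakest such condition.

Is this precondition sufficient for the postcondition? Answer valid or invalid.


Working backward. After the program, the postcondition 3*v + 1 > 2*g - g + 8 → 2*v ≥ -4 must hold; in canonical form it is 3*v > g + 7 → 2*v ≥ -4.
Before skip: 3*v > g + 7 → 2*v ≥ -4
Before g := g + 6: 3*v > g + 13 → 2*v ≥ -4
The weakest precondition is 3*v > g + 13 → 2*v ≥ -4.
Check whether 3*v > g + 13 → 2*v ≥ -8 implies it.
Countermodel: at the initial state g = -26, v = -4, the precondition holds but the weakest precondition fails.
Answer: invalid


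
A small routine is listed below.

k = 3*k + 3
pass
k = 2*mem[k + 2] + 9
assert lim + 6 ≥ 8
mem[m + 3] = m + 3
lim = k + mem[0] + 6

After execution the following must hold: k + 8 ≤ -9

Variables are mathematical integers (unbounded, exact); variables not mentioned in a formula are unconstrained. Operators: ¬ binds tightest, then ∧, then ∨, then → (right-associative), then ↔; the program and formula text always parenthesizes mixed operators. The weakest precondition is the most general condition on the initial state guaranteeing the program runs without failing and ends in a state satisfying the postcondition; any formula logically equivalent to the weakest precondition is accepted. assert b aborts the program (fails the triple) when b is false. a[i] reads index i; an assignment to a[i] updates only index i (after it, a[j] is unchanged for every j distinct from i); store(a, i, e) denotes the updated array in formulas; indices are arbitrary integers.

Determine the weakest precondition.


Working backward. After the program, the postcondition k + 8 ≤ -9 must hold; in canonical form it is k ≤ -17.
Before lim := k + mem[0] + 6: k ≤ -17
Before mem[m + 3] := m + 3: k ≤ -17
Before assert lim + 6 ≥ 8: lim ≥ 2 ∧ k ≤ -17
Before k := 2*mem[k + 2] + 9: lim ≥ 2 ∧ 2*mem[k + 2] ≤ -26
Before skip: lim ≥ 2 ∧ 2*mem[k + 2] ≤ -26
Before k := 3*k + 3: lim ≥ 2 ∧ 2*mem[3*k + 5] ≤ -26
Answer: WP = lim ≥ 2 ∧ 2*mem[3*k + 5] ≤ -26


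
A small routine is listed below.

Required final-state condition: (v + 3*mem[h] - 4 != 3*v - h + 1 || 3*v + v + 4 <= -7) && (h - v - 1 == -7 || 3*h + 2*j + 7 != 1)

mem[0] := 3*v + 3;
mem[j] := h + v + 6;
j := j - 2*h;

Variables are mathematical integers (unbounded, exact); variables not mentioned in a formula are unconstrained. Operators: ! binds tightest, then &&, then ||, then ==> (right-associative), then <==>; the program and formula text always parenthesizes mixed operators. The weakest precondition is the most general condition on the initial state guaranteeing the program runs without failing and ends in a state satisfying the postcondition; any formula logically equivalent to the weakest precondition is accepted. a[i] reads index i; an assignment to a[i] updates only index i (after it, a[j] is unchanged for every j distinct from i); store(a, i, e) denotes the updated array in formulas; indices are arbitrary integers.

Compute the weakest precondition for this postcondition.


Working backward. After the program, the postcondition (v + 3*mem[h] - 4 != 3*v - h + 1 || 3*v + v + 4 <= -7) && (h - v - 1 == -7 || 3*h + 2*j + 7 != 1) must hold; in canonical form it is (3*mem[h] + h != 2*v + 5 || 4*v <= -11) && (h == v - 6 || 3*h + 2*j != -6).
Before j := j - 2*h: (3*mem[h] + h != 2*v + 5 || 4*v <= -11) && (h == v - 6 || 2*j != h - 6)
Before mem[j] := h + v + 6: (3*store(mem, j, h + v + 6)[h] + h != 2*v + 5 || 4*v <= -11) && (h == v - 6 || 2*j != h - 6)
Before mem[0] := 3*v + 3: (3*store(store(mem, 0, 3*v + 3), j, h + v + 6)[h] + h != 2*v + 5 || 4*v <= -11) && (h == v - 6 || 2*j != h - 6)
Answer: WP = (3*store(store(mem, 0, 3*v + 3), j, h + v + 6)[h] + h != 2*v + 5 || 4*v <= -11) && (h == v - 6 || 2*j != h - 6)


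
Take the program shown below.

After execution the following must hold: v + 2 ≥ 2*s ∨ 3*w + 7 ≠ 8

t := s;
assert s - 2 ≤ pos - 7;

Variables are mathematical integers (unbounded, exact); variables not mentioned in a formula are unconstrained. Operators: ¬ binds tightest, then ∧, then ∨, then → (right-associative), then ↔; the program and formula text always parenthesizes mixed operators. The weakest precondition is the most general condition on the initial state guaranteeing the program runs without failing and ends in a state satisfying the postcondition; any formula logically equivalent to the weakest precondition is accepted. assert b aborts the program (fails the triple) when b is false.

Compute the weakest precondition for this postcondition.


Working backward. After the program, the postcondition v + 2 ≥ 2*s ∨ 3*w + 7 ≠ 8 must hold; in canonical form it is v ≥ 2*s - 2 ∨ 3*w ≠ 1.
Before assert s - 2 ≤ pos - 7: s ≤ pos - 5 ∧ (v ≥ 2*s - 2 ∨ 3*w ≠ 1)
Before t := s: s ≤ pos - 5 ∧ (v ≥ 2*s - 2 ∨ 3*w ≠ 1)
Answer: WP = s ≤ pos - 5 ∧ (v ≥ 2*s - 2 ∨ 3*w ≠ 1)


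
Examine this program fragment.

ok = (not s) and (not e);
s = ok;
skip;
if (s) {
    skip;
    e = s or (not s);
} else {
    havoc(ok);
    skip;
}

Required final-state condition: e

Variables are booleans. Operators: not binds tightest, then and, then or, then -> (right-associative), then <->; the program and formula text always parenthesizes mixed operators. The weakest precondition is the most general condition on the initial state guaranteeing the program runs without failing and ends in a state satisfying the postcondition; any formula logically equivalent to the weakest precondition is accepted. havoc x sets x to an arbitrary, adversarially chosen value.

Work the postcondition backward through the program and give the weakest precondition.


Working backward. After the program, e must hold.
Then branch requires true; else branch requires e.
Before the if: (not s) -> e
Before skip: (not s) -> e
Before s := ok: (not ok) -> e
Before ok := (not s) and (not e): (not ((not s) and (not e))) -> e
Answer: WP = (not ((not s) and (not e))) -> e


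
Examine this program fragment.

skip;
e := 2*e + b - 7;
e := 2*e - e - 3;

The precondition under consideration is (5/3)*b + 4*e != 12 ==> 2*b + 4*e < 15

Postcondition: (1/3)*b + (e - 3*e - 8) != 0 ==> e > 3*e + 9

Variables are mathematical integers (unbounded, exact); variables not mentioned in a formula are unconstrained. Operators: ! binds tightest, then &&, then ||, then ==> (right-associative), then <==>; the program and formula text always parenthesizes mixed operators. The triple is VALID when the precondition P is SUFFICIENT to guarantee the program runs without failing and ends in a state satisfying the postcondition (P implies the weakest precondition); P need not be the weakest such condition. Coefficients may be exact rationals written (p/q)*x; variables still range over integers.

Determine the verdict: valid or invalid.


Working backward. After the program, the postcondition (1/3)*b + (e - 3*e - 8) != 0 ==> e > 3*e + 9 must hold; in canonical form it is (1/3)*b != 2*e + 8 ==> 2*e < -9.
Before e := 2*e - e - 3: (1/3)*b != 2*e + 2 ==> 2*e < -3
Before e := 2*e + b - 7: (5/3)*b + 4*e != 12 ==> 2*b + 4*e < 11
Before skip: (5/3)*b + 4*e != 12 ==> 2*b + 4*e < 11
The weakest precondition is (5/3)*b + 4*e != 12 ==> 2*b + 4*e < 11.
Check whether (5/3)*b + 4*e != 12 ==> 2*b + 4*e < 15 implies it.
Countermodel: at the initial state b = -2, e = 4, the precondition holds but the weakest precondition fails.
Answer: invalid


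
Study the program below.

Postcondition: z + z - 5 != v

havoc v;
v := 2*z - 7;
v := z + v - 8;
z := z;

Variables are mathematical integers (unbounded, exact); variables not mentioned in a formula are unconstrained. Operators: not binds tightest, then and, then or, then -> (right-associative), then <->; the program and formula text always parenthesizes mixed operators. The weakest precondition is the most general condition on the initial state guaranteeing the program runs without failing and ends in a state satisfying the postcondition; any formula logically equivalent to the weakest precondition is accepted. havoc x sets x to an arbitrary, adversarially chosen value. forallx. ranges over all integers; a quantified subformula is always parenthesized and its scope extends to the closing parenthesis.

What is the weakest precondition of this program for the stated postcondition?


Working backward. After the program, the postcondition z + z - 5 != v must hold; in canonical form it is 2*z != v + 5.
Before z := z: 2*z != v + 5
Before v := z + v - 8: z != v - 3
Before v := 2*z - 7: z != 10
Before havoc v: z != 10
Answer: WP = z != 10


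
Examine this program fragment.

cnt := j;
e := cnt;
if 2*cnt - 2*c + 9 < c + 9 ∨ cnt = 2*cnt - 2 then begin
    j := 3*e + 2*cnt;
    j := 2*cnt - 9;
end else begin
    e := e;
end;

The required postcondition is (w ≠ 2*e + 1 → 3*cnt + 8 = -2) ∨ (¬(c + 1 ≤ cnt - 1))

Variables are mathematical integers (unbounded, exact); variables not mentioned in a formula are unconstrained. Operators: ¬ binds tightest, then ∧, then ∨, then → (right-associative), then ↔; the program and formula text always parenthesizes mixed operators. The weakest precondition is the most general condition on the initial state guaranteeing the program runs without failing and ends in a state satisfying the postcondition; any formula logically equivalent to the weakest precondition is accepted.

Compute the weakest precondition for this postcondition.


Working backward. After the program, the postcondition (w ≠ 2*e + 1 → 3*cnt + 8 = -2) ∨ (¬(c + 1 ≤ cnt - 1)) must hold; in canonical form it is (w ≠ 2*e + 1 → 3*cnt = -10) ∨ (¬(c ≤ cnt - 2)).
Then branch requires (w ≠ 2*e + 1 → 3*cnt = -10) ∨ (¬(c ≤ cnt - 2)); else branch requires (w ≠ 2*e + 1 → 3*cnt = -10) ∨ (¬(c ≤ cnt - 2)).
Before the if: ((2*cnt < 3*c ∨ cnt = 2) → ((w ≠ 2*e + 1 → 3*cnt = -10) ∨ (¬(c ≤ cnt - 2)))) ∧ ((¬(2*cnt < 3*c ∨ cnt = 2)) → ((w ≠ 2*e + 1 → 3*cnt = -10) ∨ (¬(c ≤ cnt - 2))))
Before e := cnt: ((2*cnt < 3*c ∨ cnt = 2) → ((w ≠ 2*cnt + 1 → 3*cnt = -10) ∨ (¬(c ≤ cnt - 2)))) ∧ ((¬(2*cnt < 3*c ∨ cnt = 2)) → ((w ≠ 2*cnt + 1 → 3*cnt = -10) ∨ (¬(c ≤ cnt - 2))))
Before cnt := j: ((2*j < 3*c ∨ j = 2) → ((w ≠ 2*j + 1 → 3*j = -10) ∨ (¬(c ≤ j - 2)))) ∧ ((¬(2*j < 3*c ∨ j = 2)) → ((w ≠ 2*j + 1 → 3*j = -10) ∨ (¬(c ≤ j - 2))))
Answer: WP = ((2*j < 3*c ∨ j = 2) → ((w ≠ 2*j + 1 → 3*j = -10) ∨ (¬(c ≤ j - 2)))) ∧ ((¬(2*j < 3*c ∨ j = 2)) → ((w ≠ 2*j + 1 → 3*j = -10) ∨ (¬(c ≤ j - 2))))


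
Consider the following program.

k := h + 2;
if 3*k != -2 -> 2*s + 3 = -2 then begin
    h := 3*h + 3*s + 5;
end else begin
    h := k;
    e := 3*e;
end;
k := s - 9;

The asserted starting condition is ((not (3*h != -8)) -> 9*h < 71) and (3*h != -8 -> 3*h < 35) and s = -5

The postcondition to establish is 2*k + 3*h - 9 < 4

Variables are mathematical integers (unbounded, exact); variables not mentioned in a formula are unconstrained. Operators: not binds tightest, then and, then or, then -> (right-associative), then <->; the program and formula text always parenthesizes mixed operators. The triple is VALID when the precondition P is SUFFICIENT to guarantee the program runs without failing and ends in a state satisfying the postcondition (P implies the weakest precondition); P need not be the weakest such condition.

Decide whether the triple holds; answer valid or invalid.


Working backward. After the program, the postcondition 2*k + 3*h - 9 < 4 must hold; in canonical form it is 3*h + 2*k < 13.
Before k := s - 9: 3*h + 2*s < 31
Then branch requires 9*h + 11*s < 16; else branch requires 3*k + 2*s < 31.
Before the if: ((3*k != -2 -> 2*s = -5) -> 9*h + 11*s < 16) and ((not (3*k != -2 -> 2*s = -5)) -> 3*k + 2*s < 31)
Before k := h + 2: ((3*h != -8 -> 2*s = -5) -> 9*h + 11*s < 16) and ((not (3*h != -8 -> 2*s = -5)) -> 3*h + 2*s < 25)
The weakest precondition is ((3*h != -8 -> 2*s = -5) -> 9*h + 11*s < 16) and ((not (3*h != -8 -> 2*s = -5)) -> 3*h + 2*s < 25).
Check whether ((not (3*h != -8)) -> 9*h < 71) and (3*h != -8 -> 3*h < 35) and s = -5 implies it.
Every state satisfying the precondition satisfies the weakest precondition: the implication holds.
Answer: valid


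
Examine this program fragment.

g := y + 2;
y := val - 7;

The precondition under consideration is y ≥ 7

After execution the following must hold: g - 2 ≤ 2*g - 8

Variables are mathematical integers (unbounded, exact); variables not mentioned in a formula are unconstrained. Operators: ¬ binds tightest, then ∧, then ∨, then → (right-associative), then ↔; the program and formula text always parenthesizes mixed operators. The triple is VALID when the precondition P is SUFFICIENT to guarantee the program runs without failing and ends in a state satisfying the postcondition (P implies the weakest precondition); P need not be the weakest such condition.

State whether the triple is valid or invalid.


Working backward. After the program, the postcondition g - 2 ≤ 2*g - 8 must hold; in canonical form it is g ≥ 6.
Before y := val - 7: g ≥ 6
Before g := y + 2: y ≥ 4
The weakest precondition is y ≥ 4.
Check whether y ≥ 7 implies it.
Every state satisfying the precondition satisfies the weakest precondition: the implication holds.
Answer: valid


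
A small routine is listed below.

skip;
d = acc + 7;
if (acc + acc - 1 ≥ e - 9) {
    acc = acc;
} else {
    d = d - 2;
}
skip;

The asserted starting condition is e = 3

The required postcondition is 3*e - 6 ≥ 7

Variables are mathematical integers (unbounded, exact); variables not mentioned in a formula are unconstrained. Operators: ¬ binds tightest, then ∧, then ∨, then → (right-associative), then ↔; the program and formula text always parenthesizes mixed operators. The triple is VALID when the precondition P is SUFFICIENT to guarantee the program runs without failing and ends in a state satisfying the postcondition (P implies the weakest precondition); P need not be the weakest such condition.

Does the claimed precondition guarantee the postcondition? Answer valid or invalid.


Working backward. After the program, the postcondition 3*e - 6 ≥ 7 must hold; in canonical form it is 3*e ≥ 13.
Before skip: 3*e ≥ 13
Then branch requires 3*e ≥ 13; else branch requires 3*e ≥ 13.
Before the if: (2*acc ≥ e - 8 → 3*e ≥ 13) ∧ ((¬(2*acc ≥ e - 8)) → 3*e ≥ 13)
Before d := acc + 7: (2*acc ≥ e - 8 → 3*e ≥ 13) ∧ ((¬(2*acc ≥ e - 8)) → 3*e ≥ 13)
Before skip: (2*acc ≥ e - 8 → 3*e ≥ 13) ∧ ((¬(2*acc ≥ e - 8)) → 3*e ≥ 13)
The weakest precondition is (2*acc ≥ e - 8 → 3*e ≥ 13) ∧ ((¬(2*acc ≥ e - 8)) → 3*e ≥ 13).
Check whether e = 3 implies it.
Countermodel: at the initial state acc = 0, e = 3, the precondition holds but the weakest precondition fails.
Answer: invalid


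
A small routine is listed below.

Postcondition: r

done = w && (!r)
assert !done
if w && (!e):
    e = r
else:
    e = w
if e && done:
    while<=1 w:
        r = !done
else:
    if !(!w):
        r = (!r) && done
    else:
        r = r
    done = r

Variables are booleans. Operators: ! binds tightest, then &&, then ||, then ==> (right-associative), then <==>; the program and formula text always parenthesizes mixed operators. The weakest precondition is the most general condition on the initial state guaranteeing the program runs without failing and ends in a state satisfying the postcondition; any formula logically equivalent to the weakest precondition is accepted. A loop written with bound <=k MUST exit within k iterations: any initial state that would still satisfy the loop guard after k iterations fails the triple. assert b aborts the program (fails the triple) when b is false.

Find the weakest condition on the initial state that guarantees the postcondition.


Working backward. After the program, r must hold.
Then branch requires (w ==> ((!w) && (!done))) && ((!w) ==> r); else branch requires (w ==> ((!r) && done)) && ((!w) ==> r).
Before the if: ((e && done) ==> ((w ==> ((!w) && (!done))) && ((!w) ==> r))) && ((!(e && done)) ==> ((w ==> ((!r) && done)) && ((!w) ==> r)))
Then branch requires ((r && done) ==> ((w ==> ((!w) && (!done))) && ((!w) ==> r))) && ((!(r && done)) ==> ((w ==> ((!r) && done)) && ((!w) ==> r))); else branch requires ((w && done) ==> ((w ==> ((!w) && (!done))) && ((!w) ==> r))) && ((!(w && done)) ==> ((w ==> ((!r) && done)) && ((!w) ==> r))).
Before the if: ((w && (!e)) ==> (((r && done) ==> ((w ==> ((!w) && (!done))) && ((!w) ==> r))) && ((!(r && done)) ==> ((w ==> ((!r) && done)) && ((!w) ==> r))))) && ((!(w && (!e))) ==> (((w && done) ==> ((w ==> ((!w) && (!done))) && ((!w) ==> r))) && ((!(w && done)) ==> ((w ==> ((!r) && done)) && ((!w) ==> r)))))
Before assert !done: (!done) && ((w && (!e)) ==> (((r && done) ==> ((w ==> ((!w) && (!done))) && ((!w) ==> r))) && ((!(r && done)) ==> ((w ==> ((!r) && done)) && ((!w) ==> r))))) && ((!(w && (!e))) ==> (((w && done) ==> ((w ==> ((!w) && (!done))) && ((!w) ==> r))) && ((!(w && done)) ==> ((w ==> ((!r) && done)) && ((!w) ==> r)))))
Before done := w && (!r): (!(w && (!r))) && ((w && (!e)) ==> ((w ==> ((!r) && w)) && ((!w) ==> r))) && ((!(w && (!e))) ==> (((w && (!r)) ==> ((w ==> ((!w) && (!(w && (!r))))) && ((!w) ==> r))) && ((!(w && (!r))) ==> ((w ==> ((!r) && w)) && ((!w) ==> r)))))
Answer: WP = (!(w && (!r))) && ((w && (!e)) ==> ((w ==> ((!r) && w)) && ((!w) ==> r))) && ((!(w && (!e))) ==> (((w && (!r)) ==> ((w ==> ((!w) && (!(w && (!r))))) && ((!w) ==> r))) && ((!(w && (!r))) ==> ((w ==> ((!r) && w)) && ((!w) ==> r)))))


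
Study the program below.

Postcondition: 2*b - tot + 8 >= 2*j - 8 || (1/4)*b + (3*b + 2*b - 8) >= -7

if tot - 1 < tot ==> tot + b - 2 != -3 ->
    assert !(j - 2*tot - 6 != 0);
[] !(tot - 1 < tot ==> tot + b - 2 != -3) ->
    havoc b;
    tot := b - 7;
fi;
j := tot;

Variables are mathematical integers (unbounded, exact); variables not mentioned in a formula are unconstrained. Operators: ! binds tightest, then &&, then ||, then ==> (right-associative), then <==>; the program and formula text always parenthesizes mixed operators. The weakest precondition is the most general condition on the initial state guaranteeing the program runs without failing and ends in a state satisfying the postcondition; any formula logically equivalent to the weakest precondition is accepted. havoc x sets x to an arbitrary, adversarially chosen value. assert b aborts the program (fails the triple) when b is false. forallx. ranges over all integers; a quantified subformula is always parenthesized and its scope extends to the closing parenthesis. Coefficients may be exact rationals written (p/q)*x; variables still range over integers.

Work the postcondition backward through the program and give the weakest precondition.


Working backward. After the program, the postcondition 2*b - tot + 8 >= 2*j - 8 || (1/4)*b + (3*b + 2*b - 8) >= -7 must hold; in canonical form it is 2*b >= 2*j + tot - 16 || (21/4)*b >= 1.
Before j := tot: 2*b >= 3*tot - 16 || (21/4)*b >= 1
Then branch requires (!(j != 2*tot + 6)) && (2*b >= 3*tot - 16 || (21/4)*b >= 1); else branch requires forall b_1. (b_1 <= 37 || (21/4)*b_1 >= 1).
Before the if: (b + tot != -1 ==> ((!(j != 2*tot + 6)) && (2*b >= 3*tot - 16 || (21/4)*b >= 1))) && ((!(b + tot != -1)) ==> (forall b_1. (b_1 <= 37 || (21/4)*b_1 >= 1)))
Answer: WP = (b + tot != -1 ==> ((!(j != 2*tot + 6)) && (2*b >= 3*tot - 16 || (21/4)*b >= 1))) && ((!(b + tot != -1)) ==> (forall b_1. (b_1 <= 37 || (21/4)*b_1 >= 1)))


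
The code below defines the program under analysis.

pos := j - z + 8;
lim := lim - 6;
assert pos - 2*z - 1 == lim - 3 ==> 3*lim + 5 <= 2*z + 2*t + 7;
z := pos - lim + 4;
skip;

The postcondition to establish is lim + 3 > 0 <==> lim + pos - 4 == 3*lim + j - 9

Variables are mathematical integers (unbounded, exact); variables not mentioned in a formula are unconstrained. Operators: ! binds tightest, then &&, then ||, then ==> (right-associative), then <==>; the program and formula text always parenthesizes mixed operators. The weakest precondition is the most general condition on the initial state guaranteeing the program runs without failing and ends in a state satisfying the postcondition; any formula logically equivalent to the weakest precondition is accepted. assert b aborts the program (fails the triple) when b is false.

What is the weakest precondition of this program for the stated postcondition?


Working backward. After the program, the postcondition lim + 3 > 0 <==> lim + pos - 4 == 3*lim + j - 9 must hold; in canonical form it is lim > -3 <==> pos == j + 2*lim - 5.
Before skip: lim > -3 <==> pos == j + 2*lim - 5
Before z := pos - lim + 4: lim > -3 <==> pos == j + 2*lim - 5
Before assert pos - 2*z - 1 == lim - 3 ==> 3*lim + 5 <= 2*z + 2*t + 7: (pos == lim + 2*z - 2 ==> 3*lim <= 2*t + 2*z + 2) && (lim > -3 <==> pos == j + 2*lim - 5)
Before lim := lim - 6: (pos == lim + 2*z - 8 ==> 3*lim <= 2*t + 2*z + 20) && (lim > 3 <==> pos == j + 2*lim - 17)
Before pos := j - z + 8: (j == lim + 3*z - 16 ==> 3*lim <= 2*t + 2*z + 20) && (lim > 3 <==> 2*lim + z == 25)
Answer: WP = (j == lim + 3*z - 16 ==> 3*lim <= 2*t + 2*z + 20) && (lim > 3 <==> 2*lim + z == 25)


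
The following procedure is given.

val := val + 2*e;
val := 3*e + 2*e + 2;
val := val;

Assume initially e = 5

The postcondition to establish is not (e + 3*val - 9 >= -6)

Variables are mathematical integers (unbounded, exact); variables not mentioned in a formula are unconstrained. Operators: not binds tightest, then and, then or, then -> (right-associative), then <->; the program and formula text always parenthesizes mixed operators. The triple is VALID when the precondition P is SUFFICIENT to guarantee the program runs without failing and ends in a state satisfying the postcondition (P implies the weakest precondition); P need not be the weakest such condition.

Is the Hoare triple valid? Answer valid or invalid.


Working backward. After the program, the postcondition not (e + 3*val - 9 >= -6) must hold; in canonical form it is not (e + 3*val >= 3).
Before val := val: not (e + 3*val >= 3)
Before val := 3*e + 2*e + 2: not (16*e >= -3)
Before val := val + 2*e: not (16*e >= -3)
The weakest precondition is not (16*e >= -3).
Check whether e = 5 implies it.
Countermodel: at the initial state e = 5, the precondition holds but the weakest precondition fails.
Answer: invalid
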